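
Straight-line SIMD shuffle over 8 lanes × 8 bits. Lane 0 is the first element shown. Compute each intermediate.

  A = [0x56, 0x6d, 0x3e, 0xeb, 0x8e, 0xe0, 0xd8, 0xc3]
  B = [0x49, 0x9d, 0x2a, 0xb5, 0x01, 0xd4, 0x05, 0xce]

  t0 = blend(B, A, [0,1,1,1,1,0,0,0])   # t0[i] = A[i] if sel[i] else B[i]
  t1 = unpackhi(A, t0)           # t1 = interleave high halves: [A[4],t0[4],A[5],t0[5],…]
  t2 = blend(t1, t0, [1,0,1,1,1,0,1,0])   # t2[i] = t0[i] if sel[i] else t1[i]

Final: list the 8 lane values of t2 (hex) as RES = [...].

t0 = [0x49, 0x6d, 0x3e, 0xeb, 0x8e, 0xd4, 0x05, 0xce]
t1 = [0x8e, 0x8e, 0xe0, 0xd4, 0xd8, 0x05, 0xc3, 0xce]
t2 = [0x49, 0x8e, 0x3e, 0xeb, 0x8e, 0x05, 0x05, 0xce]

RES = [0x49, 0x8e, 0x3e, 0xeb, 0x8e, 0x05, 0x05, 0xce]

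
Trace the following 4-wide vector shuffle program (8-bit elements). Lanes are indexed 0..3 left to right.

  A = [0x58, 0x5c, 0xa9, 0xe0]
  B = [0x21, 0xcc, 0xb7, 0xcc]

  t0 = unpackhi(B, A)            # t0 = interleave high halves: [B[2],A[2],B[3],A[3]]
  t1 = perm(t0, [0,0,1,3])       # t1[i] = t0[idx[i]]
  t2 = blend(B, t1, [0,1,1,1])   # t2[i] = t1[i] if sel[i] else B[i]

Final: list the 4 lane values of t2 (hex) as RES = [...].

RES = [0x21, 0xb7, 0xa9, 0xe0]

  t0: b7 a9 cc e0
  t1: b7 b7 a9 e0
  t2: 21 b7 a9 e0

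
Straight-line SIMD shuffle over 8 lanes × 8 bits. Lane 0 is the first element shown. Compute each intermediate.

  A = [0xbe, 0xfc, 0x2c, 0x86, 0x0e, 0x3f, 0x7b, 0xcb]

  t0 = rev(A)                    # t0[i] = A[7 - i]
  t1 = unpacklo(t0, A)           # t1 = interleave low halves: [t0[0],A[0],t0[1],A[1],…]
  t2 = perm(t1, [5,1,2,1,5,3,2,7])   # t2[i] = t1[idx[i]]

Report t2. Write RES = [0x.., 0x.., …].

RES = [ 0x2c  0xbe  0x7b  0xbe  0x2c  0xfc  0x7b  0x86 ]

  t0: cb 7b 3f 0e 86 2c fc be
  t1: cb be 7b fc 3f 2c 0e 86
  t2: 2c be 7b be 2c fc 7b 86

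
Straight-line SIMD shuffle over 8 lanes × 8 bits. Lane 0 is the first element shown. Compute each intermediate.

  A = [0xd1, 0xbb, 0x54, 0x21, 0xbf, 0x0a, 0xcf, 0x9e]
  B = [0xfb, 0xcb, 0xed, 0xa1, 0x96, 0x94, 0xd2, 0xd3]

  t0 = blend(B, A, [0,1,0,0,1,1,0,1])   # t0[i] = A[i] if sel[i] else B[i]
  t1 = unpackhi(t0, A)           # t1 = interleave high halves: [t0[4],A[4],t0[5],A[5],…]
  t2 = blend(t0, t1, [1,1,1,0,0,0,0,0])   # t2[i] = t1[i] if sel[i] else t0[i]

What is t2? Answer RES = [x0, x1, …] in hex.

RES = [0xbf, 0xbf, 0x0a, 0xa1, 0xbf, 0x0a, 0xd2, 0x9e]

t0 = [0xfb, 0xbb, 0xed, 0xa1, 0xbf, 0x0a, 0xd2, 0x9e]
t1 = [0xbf, 0xbf, 0x0a, 0x0a, 0xd2, 0xcf, 0x9e, 0x9e]
t2 = [0xbf, 0xbf, 0x0a, 0xa1, 0xbf, 0x0a, 0xd2, 0x9e]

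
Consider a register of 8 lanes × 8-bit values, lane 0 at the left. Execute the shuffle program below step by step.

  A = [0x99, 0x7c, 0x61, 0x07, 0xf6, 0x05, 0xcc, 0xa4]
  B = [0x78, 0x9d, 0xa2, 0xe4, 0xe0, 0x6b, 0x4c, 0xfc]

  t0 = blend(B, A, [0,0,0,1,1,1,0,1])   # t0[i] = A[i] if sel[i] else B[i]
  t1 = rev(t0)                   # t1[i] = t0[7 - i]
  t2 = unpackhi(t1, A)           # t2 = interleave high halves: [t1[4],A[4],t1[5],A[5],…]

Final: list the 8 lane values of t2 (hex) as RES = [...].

RES = [0x07, 0xf6, 0xa2, 0x05, 0x9d, 0xcc, 0x78, 0xa4]

t0 = [0x78, 0x9d, 0xa2, 0x07, 0xf6, 0x05, 0x4c, 0xa4]
t1 = [0xa4, 0x4c, 0x05, 0xf6, 0x07, 0xa2, 0x9d, 0x78]
t2 = [0x07, 0xf6, 0xa2, 0x05, 0x9d, 0xcc, 0x78, 0xa4]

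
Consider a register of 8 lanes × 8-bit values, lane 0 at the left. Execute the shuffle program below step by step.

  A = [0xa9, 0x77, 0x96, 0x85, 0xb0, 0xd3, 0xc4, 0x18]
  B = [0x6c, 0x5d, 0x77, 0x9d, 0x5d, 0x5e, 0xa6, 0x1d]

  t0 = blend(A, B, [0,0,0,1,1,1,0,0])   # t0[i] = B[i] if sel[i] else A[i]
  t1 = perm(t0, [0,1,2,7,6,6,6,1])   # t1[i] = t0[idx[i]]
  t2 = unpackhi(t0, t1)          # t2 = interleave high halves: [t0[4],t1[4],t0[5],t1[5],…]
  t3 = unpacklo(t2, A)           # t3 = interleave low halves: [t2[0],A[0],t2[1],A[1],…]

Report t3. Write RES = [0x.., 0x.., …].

RES = [0x5d, 0xa9, 0xc4, 0x77, 0x5e, 0x96, 0xc4, 0x85]

t0 = [0xa9, 0x77, 0x96, 0x9d, 0x5d, 0x5e, 0xc4, 0x18]
t1 = [0xa9, 0x77, 0x96, 0x18, 0xc4, 0xc4, 0xc4, 0x77]
t2 = [0x5d, 0xc4, 0x5e, 0xc4, 0xc4, 0xc4, 0x18, 0x77]
t3 = [0x5d, 0xa9, 0xc4, 0x77, 0x5e, 0x96, 0xc4, 0x85]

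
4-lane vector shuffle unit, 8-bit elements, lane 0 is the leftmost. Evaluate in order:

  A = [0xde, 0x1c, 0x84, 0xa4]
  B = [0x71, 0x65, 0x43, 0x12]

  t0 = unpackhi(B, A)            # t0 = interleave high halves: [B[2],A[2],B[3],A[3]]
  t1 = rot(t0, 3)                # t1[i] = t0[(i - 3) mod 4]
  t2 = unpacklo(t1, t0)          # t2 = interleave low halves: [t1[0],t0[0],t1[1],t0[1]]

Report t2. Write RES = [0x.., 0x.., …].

→ t0 |43|84|12|a4|
→ t1 |84|12|a4|43|
→ t2 |84|43|12|84|

RES = [ 0x84  0x43  0x12  0x84 ]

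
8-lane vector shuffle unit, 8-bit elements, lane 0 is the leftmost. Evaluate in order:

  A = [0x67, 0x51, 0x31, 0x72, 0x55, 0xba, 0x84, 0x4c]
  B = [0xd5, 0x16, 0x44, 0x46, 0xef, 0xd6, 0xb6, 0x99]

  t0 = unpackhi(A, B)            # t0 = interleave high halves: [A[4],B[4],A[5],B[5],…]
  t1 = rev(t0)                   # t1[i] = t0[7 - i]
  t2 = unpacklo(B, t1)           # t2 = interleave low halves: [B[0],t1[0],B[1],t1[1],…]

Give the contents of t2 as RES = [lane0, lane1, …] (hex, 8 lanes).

RES = [0xd5, 0x99, 0x16, 0x4c, 0x44, 0xb6, 0x46, 0x84]

  t0: 55 ef ba d6 84 b6 4c 99
  t1: 99 4c b6 84 d6 ba ef 55
  t2: d5 99 16 4c 44 b6 46 84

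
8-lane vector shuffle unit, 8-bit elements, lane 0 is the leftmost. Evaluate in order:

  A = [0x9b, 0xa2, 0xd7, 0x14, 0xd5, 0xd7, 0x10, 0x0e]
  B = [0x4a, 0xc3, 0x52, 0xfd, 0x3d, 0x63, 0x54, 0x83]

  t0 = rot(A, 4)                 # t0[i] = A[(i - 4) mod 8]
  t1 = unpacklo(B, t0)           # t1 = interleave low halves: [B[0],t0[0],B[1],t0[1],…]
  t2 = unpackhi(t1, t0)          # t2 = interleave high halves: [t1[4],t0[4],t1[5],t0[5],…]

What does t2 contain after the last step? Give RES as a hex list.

RES = [ 0x52  0x9b  0x10  0xa2  0xfd  0xd7  0x0e  0x14 ]

t0 = [0xd5, 0xd7, 0x10, 0x0e, 0x9b, 0xa2, 0xd7, 0x14]
t1 = [0x4a, 0xd5, 0xc3, 0xd7, 0x52, 0x10, 0xfd, 0x0e]
t2 = [0x52, 0x9b, 0x10, 0xa2, 0xfd, 0xd7, 0x0e, 0x14]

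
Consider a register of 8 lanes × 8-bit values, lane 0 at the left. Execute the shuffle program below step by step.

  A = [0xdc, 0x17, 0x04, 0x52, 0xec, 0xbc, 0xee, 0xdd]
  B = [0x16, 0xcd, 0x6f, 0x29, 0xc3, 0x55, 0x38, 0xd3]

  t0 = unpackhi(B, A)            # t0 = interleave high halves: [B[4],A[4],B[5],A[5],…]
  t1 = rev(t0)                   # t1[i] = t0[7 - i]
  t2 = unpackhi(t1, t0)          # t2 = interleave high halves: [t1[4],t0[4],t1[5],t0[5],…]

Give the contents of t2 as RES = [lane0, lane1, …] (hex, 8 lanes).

  t0: c3 ec 55 bc 38 ee d3 dd
  t1: dd d3 ee 38 bc 55 ec c3
  t2: bc 38 55 ee ec d3 c3 dd

RES = [0xbc, 0x38, 0x55, 0xee, 0xec, 0xd3, 0xc3, 0xdd]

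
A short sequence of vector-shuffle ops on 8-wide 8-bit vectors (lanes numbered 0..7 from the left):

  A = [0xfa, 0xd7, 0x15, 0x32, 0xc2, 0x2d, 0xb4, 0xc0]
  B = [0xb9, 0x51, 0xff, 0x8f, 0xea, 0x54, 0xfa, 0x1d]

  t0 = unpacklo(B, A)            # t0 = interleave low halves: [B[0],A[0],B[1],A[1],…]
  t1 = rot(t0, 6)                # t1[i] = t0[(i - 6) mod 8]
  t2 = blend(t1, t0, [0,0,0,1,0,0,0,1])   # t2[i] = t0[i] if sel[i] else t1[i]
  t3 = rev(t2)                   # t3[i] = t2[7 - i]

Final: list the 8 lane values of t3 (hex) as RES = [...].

→ t0 |b9|fa|51|d7|ff|15|8f|32|
→ t1 |51|d7|ff|15|8f|32|b9|fa|
→ t2 |51|d7|ff|d7|8f|32|b9|32|
→ t3 |32|b9|32|8f|d7|ff|d7|51|

RES = [0x32, 0xb9, 0x32, 0x8f, 0xd7, 0xff, 0xd7, 0x51]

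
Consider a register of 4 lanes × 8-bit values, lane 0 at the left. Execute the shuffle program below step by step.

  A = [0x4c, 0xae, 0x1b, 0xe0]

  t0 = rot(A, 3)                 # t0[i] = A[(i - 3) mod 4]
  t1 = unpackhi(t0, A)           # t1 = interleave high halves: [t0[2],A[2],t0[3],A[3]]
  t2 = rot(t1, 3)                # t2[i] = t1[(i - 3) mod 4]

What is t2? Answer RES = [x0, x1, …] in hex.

t0 = [0xae, 0x1b, 0xe0, 0x4c]
t1 = [0xe0, 0x1b, 0x4c, 0xe0]
t2 = [0x1b, 0x4c, 0xe0, 0xe0]

RES = [0x1b, 0x4c, 0xe0, 0xe0]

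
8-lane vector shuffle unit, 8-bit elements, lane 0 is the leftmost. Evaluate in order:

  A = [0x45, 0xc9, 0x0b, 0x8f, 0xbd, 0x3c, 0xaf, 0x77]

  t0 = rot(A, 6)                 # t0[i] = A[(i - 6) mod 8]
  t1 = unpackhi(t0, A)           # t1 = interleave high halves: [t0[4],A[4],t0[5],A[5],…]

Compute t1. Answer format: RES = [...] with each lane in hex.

  t0: 0b 8f bd 3c af 77 45 c9
  t1: af bd 77 3c 45 af c9 77

RES = [ 0xaf  0xbd  0x77  0x3c  0x45  0xaf  0xc9  0x77 ]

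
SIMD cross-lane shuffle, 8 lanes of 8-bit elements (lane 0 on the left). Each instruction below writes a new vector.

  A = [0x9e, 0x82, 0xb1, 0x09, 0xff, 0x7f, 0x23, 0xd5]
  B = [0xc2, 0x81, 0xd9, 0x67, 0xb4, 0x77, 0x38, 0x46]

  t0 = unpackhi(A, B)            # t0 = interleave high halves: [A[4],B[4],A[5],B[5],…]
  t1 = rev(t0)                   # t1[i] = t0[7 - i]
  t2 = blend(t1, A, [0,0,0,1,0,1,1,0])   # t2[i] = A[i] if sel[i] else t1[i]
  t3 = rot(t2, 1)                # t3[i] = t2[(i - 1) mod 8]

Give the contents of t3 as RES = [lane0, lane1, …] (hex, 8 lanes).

RES = [ 0xff  0x46  0xd5  0x38  0x09  0x77  0x7f  0x23 ]

  t0: ff b4 7f 77 23 38 d5 46
  t1: 46 d5 38 23 77 7f b4 ff
  t2: 46 d5 38 09 77 7f 23 ff
  t3: ff 46 d5 38 09 77 7f 23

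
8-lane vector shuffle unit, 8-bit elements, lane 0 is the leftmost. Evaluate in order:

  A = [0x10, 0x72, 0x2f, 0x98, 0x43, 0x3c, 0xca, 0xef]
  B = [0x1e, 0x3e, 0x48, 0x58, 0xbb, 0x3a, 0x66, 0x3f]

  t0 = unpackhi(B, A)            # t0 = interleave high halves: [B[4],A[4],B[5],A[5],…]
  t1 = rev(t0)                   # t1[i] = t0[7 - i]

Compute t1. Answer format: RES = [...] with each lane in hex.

RES = [0xef, 0x3f, 0xca, 0x66, 0x3c, 0x3a, 0x43, 0xbb]

  t0: bb 43 3a 3c 66 ca 3f ef
  t1: ef 3f ca 66 3c 3a 43 bb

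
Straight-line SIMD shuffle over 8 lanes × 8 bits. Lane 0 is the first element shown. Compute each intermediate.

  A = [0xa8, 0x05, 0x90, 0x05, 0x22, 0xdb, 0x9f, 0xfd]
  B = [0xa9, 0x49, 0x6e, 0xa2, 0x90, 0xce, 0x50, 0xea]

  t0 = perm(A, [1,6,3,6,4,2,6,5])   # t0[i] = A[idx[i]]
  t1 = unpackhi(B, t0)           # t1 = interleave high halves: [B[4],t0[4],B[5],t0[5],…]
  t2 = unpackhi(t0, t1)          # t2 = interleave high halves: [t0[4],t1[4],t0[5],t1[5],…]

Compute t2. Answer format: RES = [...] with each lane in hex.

RES = [ 0x22  0x50  0x90  0x9f  0x9f  0xea  0xdb  0xdb ]

→ t0 |05|9f|05|9f|22|90|9f|db|
→ t1 |90|22|ce|90|50|9f|ea|db|
→ t2 |22|50|90|9f|9f|ea|db|db|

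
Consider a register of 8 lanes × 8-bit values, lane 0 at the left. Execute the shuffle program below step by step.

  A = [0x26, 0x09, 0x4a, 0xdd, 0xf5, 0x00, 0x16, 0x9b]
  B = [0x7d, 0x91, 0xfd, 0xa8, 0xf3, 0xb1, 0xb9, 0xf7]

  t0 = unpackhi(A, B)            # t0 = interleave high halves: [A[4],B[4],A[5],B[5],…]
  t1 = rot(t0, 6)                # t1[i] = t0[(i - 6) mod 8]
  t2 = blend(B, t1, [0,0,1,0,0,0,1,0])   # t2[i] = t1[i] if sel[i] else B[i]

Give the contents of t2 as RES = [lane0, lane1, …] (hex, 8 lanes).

→ t0 |f5|f3|00|b1|16|b9|9b|f7|
→ t1 |00|b1|16|b9|9b|f7|f5|f3|
→ t2 |7d|91|16|a8|f3|b1|f5|f7|

RES = [0x7d, 0x91, 0x16, 0xa8, 0xf3, 0xb1, 0xf5, 0xf7]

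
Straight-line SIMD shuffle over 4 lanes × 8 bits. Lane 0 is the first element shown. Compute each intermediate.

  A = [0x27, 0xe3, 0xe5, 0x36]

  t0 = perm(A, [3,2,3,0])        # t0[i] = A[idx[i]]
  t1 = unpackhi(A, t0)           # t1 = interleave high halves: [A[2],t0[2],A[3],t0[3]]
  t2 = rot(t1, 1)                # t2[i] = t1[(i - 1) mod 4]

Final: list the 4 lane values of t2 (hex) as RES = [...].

RES = [0x27, 0xe5, 0x36, 0x36]

t0 = [0x36, 0xe5, 0x36, 0x27]
t1 = [0xe5, 0x36, 0x36, 0x27]
t2 = [0x27, 0xe5, 0x36, 0x36]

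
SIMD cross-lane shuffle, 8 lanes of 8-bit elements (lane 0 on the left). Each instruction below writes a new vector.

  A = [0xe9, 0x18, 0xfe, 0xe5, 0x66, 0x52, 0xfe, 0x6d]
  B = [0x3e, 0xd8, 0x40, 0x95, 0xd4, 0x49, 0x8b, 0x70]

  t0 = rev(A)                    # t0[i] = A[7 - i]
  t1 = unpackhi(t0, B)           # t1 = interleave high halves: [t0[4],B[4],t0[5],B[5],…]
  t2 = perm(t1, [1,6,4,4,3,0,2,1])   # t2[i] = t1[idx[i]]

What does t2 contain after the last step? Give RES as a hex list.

  t0: 6d fe 52 66 e5 fe 18 e9
  t1: e5 d4 fe 49 18 8b e9 70
  t2: d4 e9 18 18 49 e5 fe d4

RES = [0xd4, 0xe9, 0x18, 0x18, 0x49, 0xe5, 0xfe, 0xd4]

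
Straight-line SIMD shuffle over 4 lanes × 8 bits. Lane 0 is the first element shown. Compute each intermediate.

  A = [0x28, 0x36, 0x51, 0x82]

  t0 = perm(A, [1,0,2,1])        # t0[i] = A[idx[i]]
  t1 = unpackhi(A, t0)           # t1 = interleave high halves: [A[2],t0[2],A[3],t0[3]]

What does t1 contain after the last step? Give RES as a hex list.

  t0: 36 28 51 36
  t1: 51 51 82 36

RES = [0x51, 0x51, 0x82, 0x36]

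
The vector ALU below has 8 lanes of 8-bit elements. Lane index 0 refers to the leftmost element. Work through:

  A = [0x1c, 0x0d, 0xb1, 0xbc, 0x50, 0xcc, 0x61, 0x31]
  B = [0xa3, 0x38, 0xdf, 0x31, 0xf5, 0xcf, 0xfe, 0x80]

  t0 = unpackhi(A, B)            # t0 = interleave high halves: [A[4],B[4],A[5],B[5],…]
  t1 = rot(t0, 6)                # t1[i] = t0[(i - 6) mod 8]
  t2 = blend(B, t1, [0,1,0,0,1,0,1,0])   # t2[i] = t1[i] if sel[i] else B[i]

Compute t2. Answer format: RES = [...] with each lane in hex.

RES = [0xa3, 0xcf, 0xdf, 0x31, 0x31, 0xcf, 0x50, 0x80]

  t0: 50 f5 cc cf 61 fe 31 80
  t1: cc cf 61 fe 31 80 50 f5
  t2: a3 cf df 31 31 cf 50 80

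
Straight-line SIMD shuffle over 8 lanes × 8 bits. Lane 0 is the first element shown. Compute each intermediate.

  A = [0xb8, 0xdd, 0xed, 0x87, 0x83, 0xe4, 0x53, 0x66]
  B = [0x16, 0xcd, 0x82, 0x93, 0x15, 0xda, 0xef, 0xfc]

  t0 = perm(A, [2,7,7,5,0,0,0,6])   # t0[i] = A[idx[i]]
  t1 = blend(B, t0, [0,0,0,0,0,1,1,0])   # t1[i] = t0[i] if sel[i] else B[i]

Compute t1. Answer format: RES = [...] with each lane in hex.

  t0: ed 66 66 e4 b8 b8 b8 53
  t1: 16 cd 82 93 15 b8 b8 fc

RES = [ 0x16  0xcd  0x82  0x93  0x15  0xb8  0xb8  0xfc ]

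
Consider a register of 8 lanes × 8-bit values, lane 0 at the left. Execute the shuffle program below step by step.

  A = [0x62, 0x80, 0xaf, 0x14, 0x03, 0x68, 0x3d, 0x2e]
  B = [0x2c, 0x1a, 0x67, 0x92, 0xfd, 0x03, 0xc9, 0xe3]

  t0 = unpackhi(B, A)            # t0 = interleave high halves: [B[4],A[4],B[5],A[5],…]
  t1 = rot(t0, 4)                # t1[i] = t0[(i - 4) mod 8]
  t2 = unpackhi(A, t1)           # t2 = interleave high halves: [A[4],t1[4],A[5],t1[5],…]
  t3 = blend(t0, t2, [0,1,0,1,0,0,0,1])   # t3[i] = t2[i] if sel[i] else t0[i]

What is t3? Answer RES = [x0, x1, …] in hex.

→ t0 |fd|03|03|68|c9|3d|e3|2e|
→ t1 |c9|3d|e3|2e|fd|03|03|68|
→ t2 |03|fd|68|03|3d|03|2e|68|
→ t3 |fd|fd|03|03|c9|3d|e3|68|

RES = [ 0xfd  0xfd  0x03  0x03  0xc9  0x3d  0xe3  0x68 ]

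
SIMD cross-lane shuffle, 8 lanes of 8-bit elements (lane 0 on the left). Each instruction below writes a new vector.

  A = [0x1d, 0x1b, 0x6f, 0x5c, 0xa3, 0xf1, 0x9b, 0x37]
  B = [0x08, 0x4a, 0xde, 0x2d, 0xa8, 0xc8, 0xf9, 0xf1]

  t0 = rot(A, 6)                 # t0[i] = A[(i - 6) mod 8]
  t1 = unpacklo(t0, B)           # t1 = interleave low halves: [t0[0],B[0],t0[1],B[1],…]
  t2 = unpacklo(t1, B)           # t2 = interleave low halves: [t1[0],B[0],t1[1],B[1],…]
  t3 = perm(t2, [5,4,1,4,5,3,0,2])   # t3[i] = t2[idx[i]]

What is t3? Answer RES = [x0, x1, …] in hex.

  t0: 6f 5c a3 f1 9b 37 1d 1b
  t1: 6f 08 5c 4a a3 de f1 2d
  t2: 6f 08 08 4a 5c de 4a 2d
  t3: de 5c 08 5c de 4a 6f 08

RES = [0xde, 0x5c, 0x08, 0x5c, 0xde, 0x4a, 0x6f, 0x08]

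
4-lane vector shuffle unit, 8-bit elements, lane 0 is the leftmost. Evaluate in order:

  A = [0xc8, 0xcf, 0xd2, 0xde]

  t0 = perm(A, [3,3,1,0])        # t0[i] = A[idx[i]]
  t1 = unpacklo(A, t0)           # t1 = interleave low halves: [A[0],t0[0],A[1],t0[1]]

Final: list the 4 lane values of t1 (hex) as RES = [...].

RES = [0xc8, 0xde, 0xcf, 0xde]

  t0: de de cf c8
  t1: c8 de cf de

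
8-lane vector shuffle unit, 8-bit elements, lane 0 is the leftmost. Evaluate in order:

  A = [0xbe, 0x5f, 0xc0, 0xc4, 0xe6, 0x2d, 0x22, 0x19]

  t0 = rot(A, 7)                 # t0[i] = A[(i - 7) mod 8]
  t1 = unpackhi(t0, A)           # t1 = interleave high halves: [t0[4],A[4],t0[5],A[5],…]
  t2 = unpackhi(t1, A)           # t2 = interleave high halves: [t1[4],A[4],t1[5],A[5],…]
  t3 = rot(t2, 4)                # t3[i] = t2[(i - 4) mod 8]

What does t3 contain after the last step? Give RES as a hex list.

→ t0 |5f|c0|c4|e6|2d|22|19|be|
→ t1 |2d|e6|22|2d|19|22|be|19|
→ t2 |19|e6|22|2d|be|22|19|19|
→ t3 |be|22|19|19|19|e6|22|2d|

RES = [ 0xbe  0x22  0x19  0x19  0x19  0xe6  0x22  0x2d ]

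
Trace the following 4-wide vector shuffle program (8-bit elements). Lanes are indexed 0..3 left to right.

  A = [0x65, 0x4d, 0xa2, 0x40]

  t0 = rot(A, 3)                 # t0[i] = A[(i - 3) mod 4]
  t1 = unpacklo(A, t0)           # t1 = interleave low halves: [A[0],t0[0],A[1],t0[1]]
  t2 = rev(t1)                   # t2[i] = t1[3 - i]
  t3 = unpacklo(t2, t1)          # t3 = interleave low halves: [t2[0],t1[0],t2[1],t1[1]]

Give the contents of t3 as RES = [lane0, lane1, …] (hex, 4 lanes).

RES = [0xa2, 0x65, 0x4d, 0x4d]

  t0: 4d a2 40 65
  t1: 65 4d 4d a2
  t2: a2 4d 4d 65
  t3: a2 65 4d 4d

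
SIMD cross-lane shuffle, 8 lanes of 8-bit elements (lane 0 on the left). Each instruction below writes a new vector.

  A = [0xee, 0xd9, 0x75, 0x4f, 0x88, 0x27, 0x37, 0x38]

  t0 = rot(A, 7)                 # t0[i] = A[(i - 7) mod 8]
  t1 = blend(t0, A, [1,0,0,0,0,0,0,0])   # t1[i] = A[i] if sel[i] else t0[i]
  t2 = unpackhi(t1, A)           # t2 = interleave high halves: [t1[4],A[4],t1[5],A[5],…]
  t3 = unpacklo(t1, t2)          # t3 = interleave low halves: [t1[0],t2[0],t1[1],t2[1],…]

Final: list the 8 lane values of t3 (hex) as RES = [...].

t0 = [0xd9, 0x75, 0x4f, 0x88, 0x27, 0x37, 0x38, 0xee]
t1 = [0xee, 0x75, 0x4f, 0x88, 0x27, 0x37, 0x38, 0xee]
t2 = [0x27, 0x88, 0x37, 0x27, 0x38, 0x37, 0xee, 0x38]
t3 = [0xee, 0x27, 0x75, 0x88, 0x4f, 0x37, 0x88, 0x27]

RES = [ 0xee  0x27  0x75  0x88  0x4f  0x37  0x88  0x27 ]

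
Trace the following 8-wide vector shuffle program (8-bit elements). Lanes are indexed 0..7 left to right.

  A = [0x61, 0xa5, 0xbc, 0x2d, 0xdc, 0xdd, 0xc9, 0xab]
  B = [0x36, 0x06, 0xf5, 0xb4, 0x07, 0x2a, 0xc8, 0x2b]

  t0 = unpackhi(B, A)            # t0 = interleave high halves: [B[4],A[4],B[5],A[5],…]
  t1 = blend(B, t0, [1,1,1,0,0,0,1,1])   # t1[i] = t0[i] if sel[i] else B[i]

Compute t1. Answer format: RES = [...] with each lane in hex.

RES = [0x07, 0xdc, 0x2a, 0xb4, 0x07, 0x2a, 0x2b, 0xab]

→ t0 |07|dc|2a|dd|c8|c9|2b|ab|
→ t1 |07|dc|2a|b4|07|2a|2b|ab|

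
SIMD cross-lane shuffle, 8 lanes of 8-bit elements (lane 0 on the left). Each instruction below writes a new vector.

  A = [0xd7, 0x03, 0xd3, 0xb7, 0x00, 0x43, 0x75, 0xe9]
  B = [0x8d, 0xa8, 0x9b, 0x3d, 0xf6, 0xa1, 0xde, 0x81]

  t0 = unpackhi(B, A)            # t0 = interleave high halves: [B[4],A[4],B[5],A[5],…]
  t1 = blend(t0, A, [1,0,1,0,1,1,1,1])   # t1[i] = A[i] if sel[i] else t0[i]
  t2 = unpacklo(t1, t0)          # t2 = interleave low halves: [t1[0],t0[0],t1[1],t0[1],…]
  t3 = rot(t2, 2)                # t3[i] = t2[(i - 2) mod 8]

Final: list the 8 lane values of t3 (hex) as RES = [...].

t0 = [0xf6, 0x00, 0xa1, 0x43, 0xde, 0x75, 0x81, 0xe9]
t1 = [0xd7, 0x00, 0xd3, 0x43, 0x00, 0x43, 0x75, 0xe9]
t2 = [0xd7, 0xf6, 0x00, 0x00, 0xd3, 0xa1, 0x43, 0x43]
t3 = [0x43, 0x43, 0xd7, 0xf6, 0x00, 0x00, 0xd3, 0xa1]

RES = [0x43, 0x43, 0xd7, 0xf6, 0x00, 0x00, 0xd3, 0xa1]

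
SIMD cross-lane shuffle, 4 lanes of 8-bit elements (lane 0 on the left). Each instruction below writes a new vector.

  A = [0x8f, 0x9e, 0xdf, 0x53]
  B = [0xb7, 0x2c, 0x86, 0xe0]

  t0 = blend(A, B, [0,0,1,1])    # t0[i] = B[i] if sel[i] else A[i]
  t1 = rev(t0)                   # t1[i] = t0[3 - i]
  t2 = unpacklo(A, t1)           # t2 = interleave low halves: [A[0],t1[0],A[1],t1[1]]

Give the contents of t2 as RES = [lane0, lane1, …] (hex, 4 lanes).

RES = [0x8f, 0xe0, 0x9e, 0x86]

t0 = [0x8f, 0x9e, 0x86, 0xe0]
t1 = [0xe0, 0x86, 0x9e, 0x8f]
t2 = [0x8f, 0xe0, 0x9e, 0x86]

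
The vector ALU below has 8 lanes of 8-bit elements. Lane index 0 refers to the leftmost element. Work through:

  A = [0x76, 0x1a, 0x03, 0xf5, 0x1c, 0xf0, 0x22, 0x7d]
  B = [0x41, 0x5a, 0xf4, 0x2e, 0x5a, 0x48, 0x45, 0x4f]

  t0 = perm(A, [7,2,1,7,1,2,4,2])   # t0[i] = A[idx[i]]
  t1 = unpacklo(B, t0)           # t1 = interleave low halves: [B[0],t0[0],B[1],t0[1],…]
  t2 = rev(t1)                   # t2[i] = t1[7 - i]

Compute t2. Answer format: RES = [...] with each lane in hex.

RES = [0x7d, 0x2e, 0x1a, 0xf4, 0x03, 0x5a, 0x7d, 0x41]

  t0: 7d 03 1a 7d 1a 03 1c 03
  t1: 41 7d 5a 03 f4 1a 2e 7d
  t2: 7d 2e 1a f4 03 5a 7d 41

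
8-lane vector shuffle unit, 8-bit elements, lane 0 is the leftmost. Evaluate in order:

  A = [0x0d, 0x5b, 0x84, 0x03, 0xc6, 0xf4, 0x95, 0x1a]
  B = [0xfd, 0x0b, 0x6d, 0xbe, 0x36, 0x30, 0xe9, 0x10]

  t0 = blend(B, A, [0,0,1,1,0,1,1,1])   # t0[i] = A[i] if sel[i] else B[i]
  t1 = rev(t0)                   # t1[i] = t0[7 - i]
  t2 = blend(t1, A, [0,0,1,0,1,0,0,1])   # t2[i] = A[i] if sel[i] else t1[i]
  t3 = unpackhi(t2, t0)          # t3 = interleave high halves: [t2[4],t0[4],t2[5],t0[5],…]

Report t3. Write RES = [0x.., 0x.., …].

t0 = [0xfd, 0x0b, 0x84, 0x03, 0x36, 0xf4, 0x95, 0x1a]
t1 = [0x1a, 0x95, 0xf4, 0x36, 0x03, 0x84, 0x0b, 0xfd]
t2 = [0x1a, 0x95, 0x84, 0x36, 0xc6, 0x84, 0x0b, 0x1a]
t3 = [0xc6, 0x36, 0x84, 0xf4, 0x0b, 0x95, 0x1a, 0x1a]

RES = [0xc6, 0x36, 0x84, 0xf4, 0x0b, 0x95, 0x1a, 0x1a]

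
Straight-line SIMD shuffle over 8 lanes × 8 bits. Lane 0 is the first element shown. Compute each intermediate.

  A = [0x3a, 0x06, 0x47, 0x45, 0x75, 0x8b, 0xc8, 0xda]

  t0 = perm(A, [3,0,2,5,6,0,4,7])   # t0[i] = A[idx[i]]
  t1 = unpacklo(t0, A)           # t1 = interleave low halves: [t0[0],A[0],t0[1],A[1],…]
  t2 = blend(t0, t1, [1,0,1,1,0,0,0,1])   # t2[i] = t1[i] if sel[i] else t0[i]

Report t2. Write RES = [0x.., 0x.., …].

RES = [ 0x45  0x3a  0x3a  0x06  0xc8  0x3a  0x75  0x45 ]

t0 = [0x45, 0x3a, 0x47, 0x8b, 0xc8, 0x3a, 0x75, 0xda]
t1 = [0x45, 0x3a, 0x3a, 0x06, 0x47, 0x47, 0x8b, 0x45]
t2 = [0x45, 0x3a, 0x3a, 0x06, 0xc8, 0x3a, 0x75, 0x45]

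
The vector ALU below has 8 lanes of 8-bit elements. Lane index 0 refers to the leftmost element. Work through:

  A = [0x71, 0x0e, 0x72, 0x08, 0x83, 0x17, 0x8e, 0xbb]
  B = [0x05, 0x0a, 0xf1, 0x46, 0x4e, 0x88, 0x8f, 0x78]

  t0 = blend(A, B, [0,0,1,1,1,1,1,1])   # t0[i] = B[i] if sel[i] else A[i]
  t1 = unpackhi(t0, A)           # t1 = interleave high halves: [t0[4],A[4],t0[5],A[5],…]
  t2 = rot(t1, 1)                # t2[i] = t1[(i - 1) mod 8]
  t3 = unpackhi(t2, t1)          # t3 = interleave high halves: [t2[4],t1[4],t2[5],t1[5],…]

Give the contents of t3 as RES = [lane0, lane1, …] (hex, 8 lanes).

→ t0 |71|0e|f1|46|4e|88|8f|78|
→ t1 |4e|83|88|17|8f|8e|78|bb|
→ t2 |bb|4e|83|88|17|8f|8e|78|
→ t3 |17|8f|8f|8e|8e|78|78|bb|

RES = [0x17, 0x8f, 0x8f, 0x8e, 0x8e, 0x78, 0x78, 0xbb]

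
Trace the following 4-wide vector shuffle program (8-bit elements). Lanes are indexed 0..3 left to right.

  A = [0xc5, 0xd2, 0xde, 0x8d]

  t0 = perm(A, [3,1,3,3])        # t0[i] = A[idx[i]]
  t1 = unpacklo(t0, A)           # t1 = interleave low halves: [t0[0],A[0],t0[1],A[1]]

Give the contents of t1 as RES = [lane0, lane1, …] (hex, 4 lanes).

RES = [ 0x8d  0xc5  0xd2  0xd2 ]

t0 = [0x8d, 0xd2, 0x8d, 0x8d]
t1 = [0x8d, 0xc5, 0xd2, 0xd2]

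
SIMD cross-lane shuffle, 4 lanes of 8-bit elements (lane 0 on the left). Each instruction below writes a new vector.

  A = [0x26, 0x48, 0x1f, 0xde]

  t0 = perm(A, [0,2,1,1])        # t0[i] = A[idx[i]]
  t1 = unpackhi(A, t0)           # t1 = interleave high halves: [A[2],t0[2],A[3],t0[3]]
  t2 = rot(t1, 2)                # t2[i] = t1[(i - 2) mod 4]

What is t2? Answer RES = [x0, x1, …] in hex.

RES = [0xde, 0x48, 0x1f, 0x48]

  t0: 26 1f 48 48
  t1: 1f 48 de 48
  t2: de 48 1f 48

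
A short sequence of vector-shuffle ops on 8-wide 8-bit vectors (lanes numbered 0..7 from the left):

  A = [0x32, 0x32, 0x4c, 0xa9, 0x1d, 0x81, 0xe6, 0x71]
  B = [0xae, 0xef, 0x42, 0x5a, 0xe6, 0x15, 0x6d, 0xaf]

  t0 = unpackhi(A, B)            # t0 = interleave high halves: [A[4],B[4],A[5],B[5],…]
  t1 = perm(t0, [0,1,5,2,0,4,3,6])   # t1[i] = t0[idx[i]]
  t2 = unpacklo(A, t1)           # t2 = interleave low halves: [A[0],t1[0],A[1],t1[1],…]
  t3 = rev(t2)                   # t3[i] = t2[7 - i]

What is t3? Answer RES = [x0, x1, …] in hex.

t0 = [0x1d, 0xe6, 0x81, 0x15, 0xe6, 0x6d, 0x71, 0xaf]
t1 = [0x1d, 0xe6, 0x6d, 0x81, 0x1d, 0xe6, 0x15, 0x71]
t2 = [0x32, 0x1d, 0x32, 0xe6, 0x4c, 0x6d, 0xa9, 0x81]
t3 = [0x81, 0xa9, 0x6d, 0x4c, 0xe6, 0x32, 0x1d, 0x32]

RES = [0x81, 0xa9, 0x6d, 0x4c, 0xe6, 0x32, 0x1d, 0x32]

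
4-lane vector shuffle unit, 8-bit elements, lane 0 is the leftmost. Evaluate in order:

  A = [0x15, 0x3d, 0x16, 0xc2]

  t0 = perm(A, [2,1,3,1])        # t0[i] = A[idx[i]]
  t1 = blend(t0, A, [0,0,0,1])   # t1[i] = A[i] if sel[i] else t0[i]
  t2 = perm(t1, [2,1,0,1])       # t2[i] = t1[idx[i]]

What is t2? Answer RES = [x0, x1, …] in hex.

RES = [ 0xc2  0x3d  0x16  0x3d ]

→ t0 |16|3d|c2|3d|
→ t1 |16|3d|c2|c2|
→ t2 |c2|3d|16|3d|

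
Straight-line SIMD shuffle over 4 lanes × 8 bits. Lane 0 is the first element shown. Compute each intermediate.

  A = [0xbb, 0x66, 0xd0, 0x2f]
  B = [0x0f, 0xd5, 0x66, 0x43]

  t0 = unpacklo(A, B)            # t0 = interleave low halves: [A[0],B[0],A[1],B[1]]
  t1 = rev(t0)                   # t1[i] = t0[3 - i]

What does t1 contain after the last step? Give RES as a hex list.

→ t0 |bb|0f|66|d5|
→ t1 |d5|66|0f|bb|

RES = [0xd5, 0x66, 0x0f, 0xbb]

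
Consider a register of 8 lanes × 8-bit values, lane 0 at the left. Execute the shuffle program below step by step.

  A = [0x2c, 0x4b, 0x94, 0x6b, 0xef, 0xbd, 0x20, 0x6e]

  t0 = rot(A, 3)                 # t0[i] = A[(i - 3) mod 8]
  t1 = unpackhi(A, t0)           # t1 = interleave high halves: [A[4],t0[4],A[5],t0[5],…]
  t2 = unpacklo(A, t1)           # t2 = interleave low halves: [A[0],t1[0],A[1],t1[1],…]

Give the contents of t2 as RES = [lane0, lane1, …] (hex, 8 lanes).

t0 = [0xbd, 0x20, 0x6e, 0x2c, 0x4b, 0x94, 0x6b, 0xef]
t1 = [0xef, 0x4b, 0xbd, 0x94, 0x20, 0x6b, 0x6e, 0xef]
t2 = [0x2c, 0xef, 0x4b, 0x4b, 0x94, 0xbd, 0x6b, 0x94]

RES = [0x2c, 0xef, 0x4b, 0x4b, 0x94, 0xbd, 0x6b, 0x94]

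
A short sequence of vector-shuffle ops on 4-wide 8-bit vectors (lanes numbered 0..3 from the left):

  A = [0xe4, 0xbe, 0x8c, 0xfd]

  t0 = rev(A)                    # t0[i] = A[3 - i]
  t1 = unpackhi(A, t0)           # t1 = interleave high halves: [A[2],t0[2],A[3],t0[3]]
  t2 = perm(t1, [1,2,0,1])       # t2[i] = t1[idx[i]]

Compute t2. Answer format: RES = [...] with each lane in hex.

  t0: fd 8c be e4
  t1: 8c be fd e4
  t2: be fd 8c be

RES = [ 0xbe  0xfd  0x8c  0xbe ]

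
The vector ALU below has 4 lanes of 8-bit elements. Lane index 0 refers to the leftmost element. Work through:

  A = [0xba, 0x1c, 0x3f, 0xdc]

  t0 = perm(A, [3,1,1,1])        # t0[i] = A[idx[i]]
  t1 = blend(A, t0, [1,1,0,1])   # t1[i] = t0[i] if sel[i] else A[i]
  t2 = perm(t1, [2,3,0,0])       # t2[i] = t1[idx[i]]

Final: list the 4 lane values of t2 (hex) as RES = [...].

RES = [ 0x3f  0x1c  0xdc  0xdc ]

→ t0 |dc|1c|1c|1c|
→ t1 |dc|1c|3f|1c|
→ t2 |3f|1c|dc|dc|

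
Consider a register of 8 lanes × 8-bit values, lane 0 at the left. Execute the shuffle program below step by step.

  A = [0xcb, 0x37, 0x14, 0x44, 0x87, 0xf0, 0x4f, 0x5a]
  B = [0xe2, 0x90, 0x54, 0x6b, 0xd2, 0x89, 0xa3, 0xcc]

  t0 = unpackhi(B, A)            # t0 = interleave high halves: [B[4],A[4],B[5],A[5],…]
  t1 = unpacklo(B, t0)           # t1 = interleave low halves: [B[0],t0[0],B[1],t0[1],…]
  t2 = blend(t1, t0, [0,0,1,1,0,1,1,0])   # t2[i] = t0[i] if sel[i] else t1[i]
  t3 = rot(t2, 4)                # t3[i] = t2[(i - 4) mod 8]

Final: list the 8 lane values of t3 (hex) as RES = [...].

→ t0 |d2|87|89|f0|a3|4f|cc|5a|
→ t1 |e2|d2|90|87|54|89|6b|f0|
→ t2 |e2|d2|89|f0|54|4f|cc|f0|
→ t3 |54|4f|cc|f0|e2|d2|89|f0|

RES = [ 0x54  0x4f  0xcc  0xf0  0xe2  0xd2  0x89  0xf0 ]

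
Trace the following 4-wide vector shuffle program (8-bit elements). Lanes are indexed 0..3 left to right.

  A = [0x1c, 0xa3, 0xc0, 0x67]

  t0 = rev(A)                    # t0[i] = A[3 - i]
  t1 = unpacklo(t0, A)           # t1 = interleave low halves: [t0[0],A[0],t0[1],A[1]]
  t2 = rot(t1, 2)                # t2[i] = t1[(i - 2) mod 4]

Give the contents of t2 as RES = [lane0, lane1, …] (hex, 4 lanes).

RES = [0xc0, 0xa3, 0x67, 0x1c]

→ t0 |67|c0|a3|1c|
→ t1 |67|1c|c0|a3|
→ t2 |c0|a3|67|1c|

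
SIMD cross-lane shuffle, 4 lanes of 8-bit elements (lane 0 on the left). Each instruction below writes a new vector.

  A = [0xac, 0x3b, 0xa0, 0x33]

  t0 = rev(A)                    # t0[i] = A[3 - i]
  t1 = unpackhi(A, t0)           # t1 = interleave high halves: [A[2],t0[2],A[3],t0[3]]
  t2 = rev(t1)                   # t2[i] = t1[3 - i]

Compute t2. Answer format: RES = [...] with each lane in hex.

→ t0 |33|a0|3b|ac|
→ t1 |a0|3b|33|ac|
→ t2 |ac|33|3b|a0|

RES = [0xac, 0x33, 0x3b, 0xa0]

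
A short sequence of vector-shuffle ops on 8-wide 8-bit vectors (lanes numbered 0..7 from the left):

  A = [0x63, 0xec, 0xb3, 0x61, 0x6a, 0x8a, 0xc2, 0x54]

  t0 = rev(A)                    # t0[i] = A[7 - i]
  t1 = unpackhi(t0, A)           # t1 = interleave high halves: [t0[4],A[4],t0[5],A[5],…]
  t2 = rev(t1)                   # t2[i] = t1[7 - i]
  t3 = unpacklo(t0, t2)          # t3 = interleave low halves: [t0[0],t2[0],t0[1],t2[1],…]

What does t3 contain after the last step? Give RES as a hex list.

RES = [ 0x54  0x54  0xc2  0x63  0x8a  0xc2  0x6a  0xec ]

  t0: 54 c2 8a 6a 61 b3 ec 63
  t1: 61 6a b3 8a ec c2 63 54
  t2: 54 63 c2 ec 8a b3 6a 61
  t3: 54 54 c2 63 8a c2 6a ec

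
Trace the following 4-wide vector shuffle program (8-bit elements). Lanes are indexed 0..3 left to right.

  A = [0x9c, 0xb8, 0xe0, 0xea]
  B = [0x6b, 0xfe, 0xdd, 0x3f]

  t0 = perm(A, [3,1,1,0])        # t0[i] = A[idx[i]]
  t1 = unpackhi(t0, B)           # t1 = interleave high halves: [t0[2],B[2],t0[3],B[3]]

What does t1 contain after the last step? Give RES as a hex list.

t0 = [0xea, 0xb8, 0xb8, 0x9c]
t1 = [0xb8, 0xdd, 0x9c, 0x3f]

RES = [ 0xb8  0xdd  0x9c  0x3f ]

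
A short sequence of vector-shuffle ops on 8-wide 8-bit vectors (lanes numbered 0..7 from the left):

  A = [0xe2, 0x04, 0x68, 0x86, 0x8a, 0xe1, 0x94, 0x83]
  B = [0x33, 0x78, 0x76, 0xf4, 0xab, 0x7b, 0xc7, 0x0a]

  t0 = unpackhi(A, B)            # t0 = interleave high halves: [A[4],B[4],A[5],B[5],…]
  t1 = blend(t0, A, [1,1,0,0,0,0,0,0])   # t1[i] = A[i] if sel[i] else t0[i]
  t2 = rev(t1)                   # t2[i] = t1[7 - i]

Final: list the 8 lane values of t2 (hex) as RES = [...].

→ t0 |8a|ab|e1|7b|94|c7|83|0a|
→ t1 |e2|04|e1|7b|94|c7|83|0a|
→ t2 |0a|83|c7|94|7b|e1|04|e2|

RES = [ 0x0a  0x83  0xc7  0x94  0x7b  0xe1  0x04  0xe2 ]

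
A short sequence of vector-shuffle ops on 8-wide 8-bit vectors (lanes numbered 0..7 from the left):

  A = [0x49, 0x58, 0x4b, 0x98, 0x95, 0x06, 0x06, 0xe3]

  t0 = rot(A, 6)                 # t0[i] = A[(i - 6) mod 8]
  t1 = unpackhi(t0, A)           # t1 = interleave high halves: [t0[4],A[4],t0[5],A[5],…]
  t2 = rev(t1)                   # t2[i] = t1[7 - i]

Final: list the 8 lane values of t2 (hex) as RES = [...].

→ t0 |4b|98|95|06|06|e3|49|58|
→ t1 |06|95|e3|06|49|06|58|e3|
→ t2 |e3|58|06|49|06|e3|95|06|

RES = [0xe3, 0x58, 0x06, 0x49, 0x06, 0xe3, 0x95, 0x06]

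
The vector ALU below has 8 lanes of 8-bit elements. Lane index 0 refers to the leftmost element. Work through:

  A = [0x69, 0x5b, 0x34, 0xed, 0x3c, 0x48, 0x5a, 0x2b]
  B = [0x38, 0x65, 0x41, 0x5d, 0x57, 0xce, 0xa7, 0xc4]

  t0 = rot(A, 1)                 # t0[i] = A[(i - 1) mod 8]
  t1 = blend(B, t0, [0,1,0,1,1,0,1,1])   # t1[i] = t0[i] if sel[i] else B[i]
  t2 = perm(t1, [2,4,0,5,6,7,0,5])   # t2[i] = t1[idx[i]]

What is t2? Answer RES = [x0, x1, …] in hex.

RES = [0x41, 0xed, 0x38, 0xce, 0x48, 0x5a, 0x38, 0xce]

→ t0 |2b|69|5b|34|ed|3c|48|5a|
→ t1 |38|69|41|34|ed|ce|48|5a|
→ t2 |41|ed|38|ce|48|5a|38|ce|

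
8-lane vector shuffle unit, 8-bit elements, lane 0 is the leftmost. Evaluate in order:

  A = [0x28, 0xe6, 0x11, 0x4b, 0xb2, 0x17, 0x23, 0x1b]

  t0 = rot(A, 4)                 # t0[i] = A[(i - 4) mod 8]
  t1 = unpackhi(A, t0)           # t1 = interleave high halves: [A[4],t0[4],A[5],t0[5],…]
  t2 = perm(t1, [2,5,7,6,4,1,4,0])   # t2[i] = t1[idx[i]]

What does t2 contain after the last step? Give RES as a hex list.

→ t0 |b2|17|23|1b|28|e6|11|4b|
→ t1 |b2|28|17|e6|23|11|1b|4b|
→ t2 |17|11|4b|1b|23|28|23|b2|

RES = [ 0x17  0x11  0x4b  0x1b  0x23  0x28  0x23  0xb2 ]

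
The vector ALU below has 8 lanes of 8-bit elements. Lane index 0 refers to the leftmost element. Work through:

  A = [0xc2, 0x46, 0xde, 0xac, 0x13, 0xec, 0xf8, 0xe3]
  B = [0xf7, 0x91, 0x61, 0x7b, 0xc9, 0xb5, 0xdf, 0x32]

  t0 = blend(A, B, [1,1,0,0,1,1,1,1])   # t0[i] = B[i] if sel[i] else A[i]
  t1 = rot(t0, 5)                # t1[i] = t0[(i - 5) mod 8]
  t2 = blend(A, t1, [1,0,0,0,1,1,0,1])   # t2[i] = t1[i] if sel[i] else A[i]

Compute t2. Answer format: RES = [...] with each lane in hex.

t0 = [0xf7, 0x91, 0xde, 0xac, 0xc9, 0xb5, 0xdf, 0x32]
t1 = [0xac, 0xc9, 0xb5, 0xdf, 0x32, 0xf7, 0x91, 0xde]
t2 = [0xac, 0x46, 0xde, 0xac, 0x32, 0xf7, 0xf8, 0xde]

RES = [0xac, 0x46, 0xde, 0xac, 0x32, 0xf7, 0xf8, 0xde]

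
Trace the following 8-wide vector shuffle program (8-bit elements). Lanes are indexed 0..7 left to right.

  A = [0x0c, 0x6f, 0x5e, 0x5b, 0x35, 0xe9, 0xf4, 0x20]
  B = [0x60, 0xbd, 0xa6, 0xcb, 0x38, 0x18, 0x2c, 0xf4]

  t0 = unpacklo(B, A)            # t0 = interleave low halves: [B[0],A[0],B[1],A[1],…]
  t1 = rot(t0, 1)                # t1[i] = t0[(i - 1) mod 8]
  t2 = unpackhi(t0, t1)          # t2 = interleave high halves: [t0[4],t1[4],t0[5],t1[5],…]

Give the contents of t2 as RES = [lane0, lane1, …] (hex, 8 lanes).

RES = [0xa6, 0x6f, 0x5e, 0xa6, 0xcb, 0x5e, 0x5b, 0xcb]

  t0: 60 0c bd 6f a6 5e cb 5b
  t1: 5b 60 0c bd 6f a6 5e cb
  t2: a6 6f 5e a6 cb 5e 5b cb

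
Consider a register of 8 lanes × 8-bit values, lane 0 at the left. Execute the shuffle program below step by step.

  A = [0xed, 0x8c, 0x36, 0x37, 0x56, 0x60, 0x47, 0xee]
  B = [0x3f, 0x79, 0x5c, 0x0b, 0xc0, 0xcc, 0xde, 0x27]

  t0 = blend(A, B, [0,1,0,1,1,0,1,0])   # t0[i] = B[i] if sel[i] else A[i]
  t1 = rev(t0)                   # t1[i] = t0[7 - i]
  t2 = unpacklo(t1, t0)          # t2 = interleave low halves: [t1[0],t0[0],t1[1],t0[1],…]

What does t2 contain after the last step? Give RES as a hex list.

RES = [0xee, 0xed, 0xde, 0x79, 0x60, 0x36, 0xc0, 0x0b]

  t0: ed 79 36 0b c0 60 de ee
  t1: ee de 60 c0 0b 36 79 ed
  t2: ee ed de 79 60 36 c0 0b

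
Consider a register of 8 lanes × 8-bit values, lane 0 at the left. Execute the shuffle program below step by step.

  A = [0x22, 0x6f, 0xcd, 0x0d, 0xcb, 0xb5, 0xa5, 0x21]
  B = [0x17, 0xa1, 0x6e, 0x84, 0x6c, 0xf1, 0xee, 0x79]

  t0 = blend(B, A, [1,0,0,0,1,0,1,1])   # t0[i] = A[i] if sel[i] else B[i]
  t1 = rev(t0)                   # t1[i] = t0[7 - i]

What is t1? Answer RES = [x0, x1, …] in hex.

t0 = [0x22, 0xa1, 0x6e, 0x84, 0xcb, 0xf1, 0xa5, 0x21]
t1 = [0x21, 0xa5, 0xf1, 0xcb, 0x84, 0x6e, 0xa1, 0x22]

RES = [0x21, 0xa5, 0xf1, 0xcb, 0x84, 0x6e, 0xa1, 0x22]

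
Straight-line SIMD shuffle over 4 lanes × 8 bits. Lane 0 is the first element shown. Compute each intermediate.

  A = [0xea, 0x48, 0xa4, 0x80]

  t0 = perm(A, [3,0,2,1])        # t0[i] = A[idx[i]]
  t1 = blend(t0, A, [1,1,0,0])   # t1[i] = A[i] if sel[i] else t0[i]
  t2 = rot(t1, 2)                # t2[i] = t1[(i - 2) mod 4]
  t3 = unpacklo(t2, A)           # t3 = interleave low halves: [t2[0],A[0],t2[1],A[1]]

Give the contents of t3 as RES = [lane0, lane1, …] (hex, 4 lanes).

RES = [ 0xa4  0xea  0x48  0x48 ]

  t0: 80 ea a4 48
  t1: ea 48 a4 48
  t2: a4 48 ea 48
  t3: a4 ea 48 48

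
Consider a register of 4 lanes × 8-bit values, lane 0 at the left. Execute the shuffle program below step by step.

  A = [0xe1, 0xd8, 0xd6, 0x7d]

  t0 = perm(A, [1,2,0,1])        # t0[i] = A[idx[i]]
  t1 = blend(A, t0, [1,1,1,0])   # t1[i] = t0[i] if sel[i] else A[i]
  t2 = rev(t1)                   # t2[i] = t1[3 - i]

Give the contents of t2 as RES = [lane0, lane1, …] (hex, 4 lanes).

→ t0 |d8|d6|e1|d8|
→ t1 |d8|d6|e1|7d|
→ t2 |7d|e1|d6|d8|

RES = [0x7d, 0xe1, 0xd6, 0xd8]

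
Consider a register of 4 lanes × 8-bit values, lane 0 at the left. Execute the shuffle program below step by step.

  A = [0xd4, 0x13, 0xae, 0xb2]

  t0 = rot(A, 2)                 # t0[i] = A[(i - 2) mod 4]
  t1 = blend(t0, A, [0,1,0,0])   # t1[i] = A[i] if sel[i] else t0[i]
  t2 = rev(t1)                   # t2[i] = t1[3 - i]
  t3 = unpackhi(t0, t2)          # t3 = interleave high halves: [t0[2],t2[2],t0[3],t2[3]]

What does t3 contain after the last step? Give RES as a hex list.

RES = [ 0xd4  0x13  0x13  0xae ]

  t0: ae b2 d4 13
  t1: ae 13 d4 13
  t2: 13 d4 13 ae
  t3: d4 13 13 ae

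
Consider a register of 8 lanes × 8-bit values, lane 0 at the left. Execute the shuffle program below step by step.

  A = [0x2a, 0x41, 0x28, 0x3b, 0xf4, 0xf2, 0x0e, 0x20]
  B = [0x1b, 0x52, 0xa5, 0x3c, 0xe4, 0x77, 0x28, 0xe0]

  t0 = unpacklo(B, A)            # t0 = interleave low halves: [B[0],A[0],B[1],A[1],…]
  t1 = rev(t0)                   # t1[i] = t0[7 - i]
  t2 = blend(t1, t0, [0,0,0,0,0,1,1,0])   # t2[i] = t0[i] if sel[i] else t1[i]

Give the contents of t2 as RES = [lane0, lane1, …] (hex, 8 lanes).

RES = [0x3b, 0x3c, 0x28, 0xa5, 0x41, 0x28, 0x3c, 0x1b]

t0 = [0x1b, 0x2a, 0x52, 0x41, 0xa5, 0x28, 0x3c, 0x3b]
t1 = [0x3b, 0x3c, 0x28, 0xa5, 0x41, 0x52, 0x2a, 0x1b]
t2 = [0x3b, 0x3c, 0x28, 0xa5, 0x41, 0x28, 0x3c, 0x1b]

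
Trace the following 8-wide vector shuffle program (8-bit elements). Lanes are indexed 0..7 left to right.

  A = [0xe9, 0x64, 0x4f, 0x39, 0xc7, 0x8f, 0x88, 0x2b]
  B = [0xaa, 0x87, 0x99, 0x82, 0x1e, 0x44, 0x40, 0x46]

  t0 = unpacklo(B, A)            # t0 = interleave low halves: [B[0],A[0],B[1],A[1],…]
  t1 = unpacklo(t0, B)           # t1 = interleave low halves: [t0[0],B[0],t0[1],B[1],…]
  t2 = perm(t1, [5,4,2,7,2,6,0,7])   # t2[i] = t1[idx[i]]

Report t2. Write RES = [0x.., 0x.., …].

RES = [ 0x99  0x87  0xe9  0x82  0xe9  0x64  0xaa  0x82 ]

  t0: aa e9 87 64 99 4f 82 39
  t1: aa aa e9 87 87 99 64 82
  t2: 99 87 e9 82 e9 64 aa 82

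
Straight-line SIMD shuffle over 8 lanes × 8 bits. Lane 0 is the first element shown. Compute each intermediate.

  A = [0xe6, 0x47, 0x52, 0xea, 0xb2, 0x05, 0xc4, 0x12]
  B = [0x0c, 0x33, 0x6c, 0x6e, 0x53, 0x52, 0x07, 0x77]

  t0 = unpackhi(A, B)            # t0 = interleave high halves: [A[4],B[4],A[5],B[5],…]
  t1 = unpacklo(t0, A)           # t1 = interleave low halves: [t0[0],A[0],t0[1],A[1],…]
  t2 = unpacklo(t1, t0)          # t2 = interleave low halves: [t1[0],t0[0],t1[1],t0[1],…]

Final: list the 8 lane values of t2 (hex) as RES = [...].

RES = [ 0xb2  0xb2  0xe6  0x53  0x53  0x05  0x47  0x52 ]

→ t0 |b2|53|05|52|c4|07|12|77|
→ t1 |b2|e6|53|47|05|52|52|ea|
→ t2 |b2|b2|e6|53|53|05|47|52|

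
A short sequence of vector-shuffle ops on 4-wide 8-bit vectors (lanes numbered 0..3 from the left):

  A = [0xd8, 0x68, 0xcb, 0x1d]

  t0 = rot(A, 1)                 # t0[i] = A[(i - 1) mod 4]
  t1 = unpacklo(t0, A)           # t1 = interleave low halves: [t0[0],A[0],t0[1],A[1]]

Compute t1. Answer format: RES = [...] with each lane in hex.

RES = [ 0x1d  0xd8  0xd8  0x68 ]

→ t0 |1d|d8|68|cb|
→ t1 |1d|d8|d8|68|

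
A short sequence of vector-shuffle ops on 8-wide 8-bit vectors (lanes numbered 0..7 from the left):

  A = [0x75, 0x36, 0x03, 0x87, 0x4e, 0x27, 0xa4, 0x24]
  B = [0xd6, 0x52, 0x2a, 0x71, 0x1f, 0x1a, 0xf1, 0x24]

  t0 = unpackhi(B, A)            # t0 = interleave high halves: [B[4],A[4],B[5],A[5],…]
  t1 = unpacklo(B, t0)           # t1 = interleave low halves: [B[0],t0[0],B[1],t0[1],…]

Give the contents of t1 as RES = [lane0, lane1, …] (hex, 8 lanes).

→ t0 |1f|4e|1a|27|f1|a4|24|24|
→ t1 |d6|1f|52|4e|2a|1a|71|27|

RES = [0xd6, 0x1f, 0x52, 0x4e, 0x2a, 0x1a, 0x71, 0x27]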